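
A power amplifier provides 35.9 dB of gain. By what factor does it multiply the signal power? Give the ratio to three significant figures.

3890

Power ratio = 10^(dB/10).
10^(35.9/10) = 10^(3.590) = 3890.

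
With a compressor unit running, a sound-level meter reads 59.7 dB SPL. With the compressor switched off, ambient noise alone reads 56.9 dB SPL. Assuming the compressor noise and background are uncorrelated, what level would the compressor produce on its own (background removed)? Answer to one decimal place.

Remove the background by subtracting linear intensities:
L_src = 10·log₁₀(10^(59.7/10) − 10^(56.9/10)) = 10·log₁₀(443500) = 56.5 dB SPL.

56.5 dB SPL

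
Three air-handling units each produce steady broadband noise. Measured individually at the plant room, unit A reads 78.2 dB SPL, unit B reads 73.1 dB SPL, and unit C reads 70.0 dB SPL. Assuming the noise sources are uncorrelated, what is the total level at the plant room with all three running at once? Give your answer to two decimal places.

79.84 dB SPL

Incoherent sources sum as intensities:
L_total = 10·log₁₀(10^(78.2/10) + 10^(73.1/10) + 10^(70.0/10)) = 10·log₁₀(96490000) = 79.84 dB SPL.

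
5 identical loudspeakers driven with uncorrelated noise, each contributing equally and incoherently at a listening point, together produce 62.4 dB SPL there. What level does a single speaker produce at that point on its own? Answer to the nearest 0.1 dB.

5 equal incoherent sources add 10·log₁₀(5) = 6.99 dB over one source.
L_one = 62.4 − 6.99 = 55.4 dB SPL.

55.4 dB SPL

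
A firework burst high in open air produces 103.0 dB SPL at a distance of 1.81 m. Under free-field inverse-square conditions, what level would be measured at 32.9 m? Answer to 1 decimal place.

77.8 dB SPL

Free-field point source: level drops by 20·log₁₀ of the distance ratio.
ΔL = −20·log₁₀(32.9/1.81) = -25.19 dB, so L₂ = 103.0 + (-25.19) = 77.8 dB SPL.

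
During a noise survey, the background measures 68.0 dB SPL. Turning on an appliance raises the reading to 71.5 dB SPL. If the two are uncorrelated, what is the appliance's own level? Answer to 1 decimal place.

68.9 dB SPL

Subtract intensities: L_src = 10·log₁₀(10^(L_total/10) − 10^(L_bg/10)).
L_src = 10·log₁₀(10^(71.5/10) − 10^(68.0/10)) = 10·log₁₀(7816000) = 68.9 dB SPL.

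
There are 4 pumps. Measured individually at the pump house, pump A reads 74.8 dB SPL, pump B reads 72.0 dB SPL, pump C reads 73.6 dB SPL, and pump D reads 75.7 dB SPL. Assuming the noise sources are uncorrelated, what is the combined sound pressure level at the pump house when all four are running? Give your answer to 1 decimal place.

Incoherent sources sum as intensities:
L_total = 10·log₁₀(10^(74.8/10) + 10^(72.0/10) + 10^(73.6/10) + 10^(75.7/10)) = 10·log₁₀(106100000) = 80.3 dB SPL.

80.3 dB SPL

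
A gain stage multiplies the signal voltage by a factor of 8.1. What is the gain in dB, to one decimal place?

Voltage ratio → dB uses the 20·log₁₀ form:
20·log₁₀(8.1) = 18.2 dB.

18.2 dB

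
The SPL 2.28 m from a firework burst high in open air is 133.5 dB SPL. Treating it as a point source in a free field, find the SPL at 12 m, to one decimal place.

For a point source in a free field, ΔL = −20·log₁₀(d₂/d₁).
ΔL = −20·log₁₀(12/2.28) = -14.42 dB, so L₂ = 133.5 + (-14.42) = 119.1 dB SPL.

119.1 dB SPL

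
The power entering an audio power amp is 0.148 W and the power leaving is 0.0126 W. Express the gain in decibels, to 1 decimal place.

Power is a power quantity, so gain = 10·log₁₀(P_out/P_in).
10·log₁₀(0.0126/0.148) = 10·log₁₀(0.08514) = -10.7 dB.

-10.7 dB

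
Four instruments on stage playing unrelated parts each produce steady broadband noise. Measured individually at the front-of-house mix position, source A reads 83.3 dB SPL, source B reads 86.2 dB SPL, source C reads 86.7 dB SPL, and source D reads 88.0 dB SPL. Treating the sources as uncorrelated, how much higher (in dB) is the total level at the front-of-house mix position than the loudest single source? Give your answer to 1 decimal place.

Add the sources as powers (linear), then convert back to dB:
L_total = 10·log₁₀(10^(83.3/10) + 10^(86.2/10) + 10^(86.7/10) + 10^(88.0/10)) = 92.38 dB SPL.
Excess over the loudest (88.0 dB): 92.38 − 88.0 = 4.4 dB.

4.4 dB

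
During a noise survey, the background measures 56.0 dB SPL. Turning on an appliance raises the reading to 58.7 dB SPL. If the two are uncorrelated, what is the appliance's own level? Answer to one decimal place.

Remove the background by subtracting linear intensities:
L_src = 10·log₁₀(10^(58.7/10) − 10^(56.0/10)) = 10·log₁₀(343200) = 55.4 dB SPL.

55.4 dB SPL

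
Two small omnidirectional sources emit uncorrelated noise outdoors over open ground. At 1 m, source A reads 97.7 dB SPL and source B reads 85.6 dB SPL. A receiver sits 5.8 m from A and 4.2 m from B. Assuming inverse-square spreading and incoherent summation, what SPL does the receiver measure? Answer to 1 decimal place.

At the listener: L_A = 97.7 − 20·log₁₀(5.8) = 82.43 dB; L_B = 85.6 − 20·log₁₀(4.2) = 73.14 dB.
Combined: 10·log₁₀(10^(82.43/10)+10^(73.14/10)) = 82.9 dB SPL.

82.9 dB SPL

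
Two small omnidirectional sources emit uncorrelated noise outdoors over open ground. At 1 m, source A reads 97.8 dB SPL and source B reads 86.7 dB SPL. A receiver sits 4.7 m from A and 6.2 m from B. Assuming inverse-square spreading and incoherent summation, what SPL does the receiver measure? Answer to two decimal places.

84.55 dB SPL

At the listener: L_A = 97.8 − 20·log₁₀(4.7) = 84.358 dB; L_B = 86.7 − 20·log₁₀(6.2) = 70.852 dB.
Combined: 10·log₁₀(10^(84.358/10)+10^(70.852/10)) = 84.55 dB SPL.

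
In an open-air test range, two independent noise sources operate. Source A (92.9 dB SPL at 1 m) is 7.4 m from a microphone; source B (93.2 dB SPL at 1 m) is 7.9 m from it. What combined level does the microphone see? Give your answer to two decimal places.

At the listener: L_A = 92.9 − 20·log₁₀(7.4) = 75.515 dB; L_B = 93.2 − 20·log₁₀(7.9) = 75.247 dB.
Combined: 10·log₁₀(10^(75.515/10)+10^(75.247/10)) = 78.39 dB SPL.

78.39 dB SPL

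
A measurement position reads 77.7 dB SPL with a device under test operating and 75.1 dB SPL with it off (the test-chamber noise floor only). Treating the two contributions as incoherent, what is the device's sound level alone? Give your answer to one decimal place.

Remove the background by subtracting linear intensities:
L_src = 10·log₁₀(10^(77.7/10) − 10^(75.1/10)) = 10·log₁₀(26520000) = 74.2 dB SPL.

74.2 dB SPL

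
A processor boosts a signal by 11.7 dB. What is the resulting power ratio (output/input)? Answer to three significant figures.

14.8

Power ratio = 10^(dB/10).
10^(11.7/10) = 10^(1.170) = 14.8.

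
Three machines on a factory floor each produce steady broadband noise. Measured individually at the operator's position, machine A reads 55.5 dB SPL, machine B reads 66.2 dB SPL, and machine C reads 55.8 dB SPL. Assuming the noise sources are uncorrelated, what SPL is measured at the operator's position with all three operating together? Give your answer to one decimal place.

Incoherent sources sum as intensities:
L_total = 10·log₁₀(10^(55.5/10) + 10^(66.2/10) + 10^(55.8/10)) = 10·log₁₀(4904000) = 66.9 dB SPL.

66.9 dB SPL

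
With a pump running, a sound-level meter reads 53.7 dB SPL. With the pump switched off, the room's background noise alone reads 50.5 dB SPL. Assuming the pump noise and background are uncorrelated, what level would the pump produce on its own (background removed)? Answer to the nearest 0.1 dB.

50.9 dB SPL

Background correction is a power subtraction:
L_src = 10·log₁₀(10^(53.7/10) − 10^(50.5/10)) = 10·log₁₀(122200) = 50.9 dB SPL.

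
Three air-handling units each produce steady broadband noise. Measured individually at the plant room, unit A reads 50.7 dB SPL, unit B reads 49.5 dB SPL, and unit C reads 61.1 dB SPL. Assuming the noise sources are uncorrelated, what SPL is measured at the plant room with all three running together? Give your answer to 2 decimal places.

Uncorrelated sources add in intensity (power), not in dB.
L_total = 10·log₁₀(10^(50.7/10) + 10^(49.5/10) + 10^(61.1/10)) = 10·log₁₀(1495000) = 61.75 dB SPL.

61.75 dB SPL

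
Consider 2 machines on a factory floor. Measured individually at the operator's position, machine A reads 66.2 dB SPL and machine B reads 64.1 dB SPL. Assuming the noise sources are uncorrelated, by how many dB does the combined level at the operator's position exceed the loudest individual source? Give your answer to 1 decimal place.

Incoherent sources sum as intensities:
L_total = 10·log₁₀(10^(66.2/10) + 10^(64.1/10)) = 68.29 dB SPL.
Excess over the loudest (66.2 dB): 68.29 − 66.2 = 2.1 dB.

2.1 dB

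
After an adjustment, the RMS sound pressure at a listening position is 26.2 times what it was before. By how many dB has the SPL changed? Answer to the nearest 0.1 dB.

28.4 dB

Sound pressure is an amplitude quantity: ΔL = 20·log₁₀(p₂/p₁).
20·log₁₀(26.2) = 28.4 dB.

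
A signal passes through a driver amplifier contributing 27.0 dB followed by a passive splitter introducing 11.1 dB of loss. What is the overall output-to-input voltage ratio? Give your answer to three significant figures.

Net gain = 27.0 + (−11.1) = 15.9 dB.
Voltage ratio = 10^(15.9/20) = 6.24.

6.24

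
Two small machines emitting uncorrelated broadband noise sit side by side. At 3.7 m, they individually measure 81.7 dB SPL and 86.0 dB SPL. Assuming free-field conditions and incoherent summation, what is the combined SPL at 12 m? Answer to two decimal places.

77.15 dB SPL

Combined at 3.7 m: 10·log₁₀(10^(81.7/10)+10^(86.0/10)) = 87.372 dB SPL.
Then apply −20·log₁₀(12/3.7) = -10.220 dB → 77.15 dB SPL.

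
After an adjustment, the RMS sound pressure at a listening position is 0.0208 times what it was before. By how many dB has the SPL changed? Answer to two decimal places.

-33.64 dB

Sound pressure is an amplitude quantity: ΔL = 20·log₁₀(p₂/p₁).
20·log₁₀(0.0208) = -33.64 dB.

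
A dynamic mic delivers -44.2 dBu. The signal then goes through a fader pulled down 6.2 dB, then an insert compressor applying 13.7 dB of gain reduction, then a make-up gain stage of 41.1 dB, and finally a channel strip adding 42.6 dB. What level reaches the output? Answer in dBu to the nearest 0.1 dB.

+19.6 dBu

Cascaded gains and losses add directly in dB.
-44.2 − 6.2 − 13.7 + 41.1 + 42.6 = +19.6 dBu.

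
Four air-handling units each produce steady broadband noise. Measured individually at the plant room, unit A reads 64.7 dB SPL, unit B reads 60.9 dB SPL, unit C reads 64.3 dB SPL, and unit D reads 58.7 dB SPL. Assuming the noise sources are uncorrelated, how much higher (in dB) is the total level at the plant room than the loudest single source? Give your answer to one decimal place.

Incoherent sources sum as intensities:
L_total = 10·log₁₀(10^(64.7/10) + 10^(60.9/10) + 10^(64.3/10) + 10^(58.7/10)) = 68.82 dB SPL.
Excess over the loudest (64.7 dB): 68.82 − 64.7 = 4.1 dB.

4.1 dB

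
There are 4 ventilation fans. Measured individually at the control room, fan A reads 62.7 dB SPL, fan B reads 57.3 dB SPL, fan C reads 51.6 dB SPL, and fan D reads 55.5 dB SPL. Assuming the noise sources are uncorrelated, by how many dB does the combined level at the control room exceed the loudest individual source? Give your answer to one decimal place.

1.9 dB

Incoherent sources sum as intensities:
L_total = 10·log₁₀(10^(62.7/10) + 10^(57.3/10) + 10^(51.6/10) + 10^(55.5/10)) = 64.62 dB SPL.
Excess over the loudest (62.7 dB): 64.62 − 62.7 = 1.9 dB.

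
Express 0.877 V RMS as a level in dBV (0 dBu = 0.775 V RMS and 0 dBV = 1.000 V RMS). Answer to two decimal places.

dBV = 20·log₁₀(V / 1.000 V).
20·log₁₀(0.877/1.000) = -1.14 dBV.

-1.14 dBV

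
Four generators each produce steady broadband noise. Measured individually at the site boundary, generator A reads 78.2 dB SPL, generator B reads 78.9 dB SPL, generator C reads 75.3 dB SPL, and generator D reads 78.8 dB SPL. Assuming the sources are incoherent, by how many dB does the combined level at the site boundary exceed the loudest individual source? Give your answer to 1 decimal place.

5.1 dB

Incoherent sources sum as intensities:
L_total = 10·log₁₀(10^(78.2/10) + 10^(78.9/10) + 10^(75.3/10) + 10^(78.8/10)) = 84.04 dB SPL.
Excess over the loudest (78.9 dB): 84.04 − 78.9 = 5.1 dB.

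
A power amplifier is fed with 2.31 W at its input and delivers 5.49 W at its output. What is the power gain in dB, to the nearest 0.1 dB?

For a power ratio, dB = 10·log₁₀(P₂/P₁).
10·log₁₀(5.49/2.31) = 10·log₁₀(2.377) = 3.8 dB.

3.8 dB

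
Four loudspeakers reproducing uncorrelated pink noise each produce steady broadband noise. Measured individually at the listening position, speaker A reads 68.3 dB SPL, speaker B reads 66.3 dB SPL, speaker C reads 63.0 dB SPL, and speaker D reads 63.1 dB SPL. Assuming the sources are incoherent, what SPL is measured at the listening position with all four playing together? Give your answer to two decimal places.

71.78 dB SPL

Uncorrelated sources add in intensity (power), not in dB.
L_total = 10·log₁₀(10^(68.3/10) + 10^(66.3/10) + 10^(63.0/10) + 10^(63.1/10)) = 10·log₁₀(15060000) = 71.78 dB SPL.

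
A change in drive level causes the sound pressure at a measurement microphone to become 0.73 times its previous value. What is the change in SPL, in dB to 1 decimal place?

SPL change from a pressure ratio uses the 20·log₁₀ form:
20·log₁₀(0.73) = -2.7 dB.

-2.7 dB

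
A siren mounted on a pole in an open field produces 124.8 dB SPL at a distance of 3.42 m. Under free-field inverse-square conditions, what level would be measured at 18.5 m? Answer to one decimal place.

110.1 dB SPL

Inverse-square spreading gives ΔL = −20·log₁₀(d₂/d₁).
ΔL = −20·log₁₀(18.5/3.42) = -14.66 dB, so L₂ = 124.8 + (-14.66) = 110.1 dB SPL.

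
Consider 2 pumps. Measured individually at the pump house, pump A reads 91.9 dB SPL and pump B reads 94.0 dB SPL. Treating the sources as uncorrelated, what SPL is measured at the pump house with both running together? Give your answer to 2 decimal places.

Uncorrelated sources add in intensity (power), not in dB.
L_total = 10·log₁₀(10^(91.9/10) + 10^(94.0/10)) = 10·log₁₀(4061000000) = 96.09 dB SPL.

96.09 dB SPL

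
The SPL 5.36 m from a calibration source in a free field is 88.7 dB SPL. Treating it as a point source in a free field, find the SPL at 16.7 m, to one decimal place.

78.8 dB SPL

For a point source in a free field, ΔL = −20·log₁₀(d₂/d₁).
ΔL = −20·log₁₀(16.7/5.36) = -9.87 dB, so L₂ = 88.7 + (-9.87) = 78.8 dB SPL.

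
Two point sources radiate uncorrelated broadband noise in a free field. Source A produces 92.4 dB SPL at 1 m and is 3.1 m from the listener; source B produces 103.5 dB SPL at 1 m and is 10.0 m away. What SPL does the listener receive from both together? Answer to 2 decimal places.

At the listener: L_A = 92.4 − 20·log₁₀(3.1) = 82.573 dB; L_B = 103.5 − 20·log₁₀(10.0) = 83.500 dB.
Combined: 10·log₁₀(10^(82.573/10)+10^(83.500/10)) = 86.07 dB SPL.

86.07 dB SPL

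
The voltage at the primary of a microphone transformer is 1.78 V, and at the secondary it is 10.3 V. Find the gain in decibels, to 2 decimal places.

For a voltage ratio, dB = 20·log₁₀(V₂/V₁).
20·log₁₀(10.3/1.78) = 20·log₁₀(5.787) = 15.25 dB.

15.25 dB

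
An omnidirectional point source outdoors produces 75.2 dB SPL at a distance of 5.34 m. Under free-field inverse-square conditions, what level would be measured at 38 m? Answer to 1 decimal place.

For a point source in a free field, ΔL = −20·log₁₀(d₂/d₁).
ΔL = −20·log₁₀(38/5.34) = -17.04 dB, so L₂ = 75.2 + (-17.04) = 58.2 dB SPL.

58.2 dB SPL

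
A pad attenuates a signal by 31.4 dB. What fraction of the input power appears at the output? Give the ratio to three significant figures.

Power ratio = 10^(dB/10).
10^(-31.4/10) = 10^(-3.140) = 0.000724.

0.000724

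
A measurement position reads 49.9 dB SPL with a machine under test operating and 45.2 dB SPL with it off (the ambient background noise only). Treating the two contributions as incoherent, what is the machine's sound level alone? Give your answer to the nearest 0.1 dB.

48.1 dB SPL

Remove the background by subtracting linear intensities:
L_src = 10·log₁₀(10^(49.9/10) − 10^(45.2/10)) = 10·log₁₀(64610) = 48.1 dB SPL.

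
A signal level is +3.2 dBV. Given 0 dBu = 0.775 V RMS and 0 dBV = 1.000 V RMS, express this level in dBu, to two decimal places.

The offset between the scales is 20·log₁₀(0.775/1.000) = −2.214 dB.
So dBu = +3.2 + 2.214 = +5.41 dBu.

+5.41 dBu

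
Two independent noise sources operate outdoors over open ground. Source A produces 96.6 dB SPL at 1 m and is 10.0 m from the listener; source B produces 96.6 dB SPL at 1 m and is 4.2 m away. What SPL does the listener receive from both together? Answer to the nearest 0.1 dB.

At the listener: L_A = 96.6 − 20·log₁₀(10.0) = 76.60 dB; L_B = 96.6 − 20·log₁₀(4.2) = 84.14 dB.
Combined: 10·log₁₀(10^(76.60/10)+10^(84.14/10)) = 84.8 dB SPL.

84.8 dB SPL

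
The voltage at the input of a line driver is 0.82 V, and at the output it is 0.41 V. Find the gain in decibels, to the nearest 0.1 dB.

-6.0 dB

For a voltage ratio, dB = 20·log₁₀(V₂/V₁).
20·log₁₀(0.41/0.82) = 20·log₁₀(0.5000) = -6.0 dB.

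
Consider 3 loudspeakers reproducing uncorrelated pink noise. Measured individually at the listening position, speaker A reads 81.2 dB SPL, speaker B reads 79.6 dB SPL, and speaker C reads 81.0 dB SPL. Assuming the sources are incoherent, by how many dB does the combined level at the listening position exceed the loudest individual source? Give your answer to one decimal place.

Add the sources as powers (linear), then convert back to dB:
L_total = 10·log₁₀(10^(81.2/10) + 10^(79.6/10) + 10^(81.0/10)) = 85.43 dB SPL.
Excess over the loudest (81.2 dB): 85.43 − 81.2 = 4.2 dB.

4.2 dB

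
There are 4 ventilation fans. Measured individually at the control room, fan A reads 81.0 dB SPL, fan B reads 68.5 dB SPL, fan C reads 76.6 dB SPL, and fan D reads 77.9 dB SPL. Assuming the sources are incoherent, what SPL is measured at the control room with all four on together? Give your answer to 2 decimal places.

83.81 dB SPL

Incoherent sources sum as intensities:
L_total = 10·log₁₀(10^(81.0/10) + 10^(68.5/10) + 10^(76.6/10) + 10^(77.9/10)) = 10·log₁₀(240300000) = 83.81 dB SPL.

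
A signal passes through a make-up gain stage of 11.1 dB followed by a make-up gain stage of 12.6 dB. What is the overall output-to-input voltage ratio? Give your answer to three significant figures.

Net gain = 11.1 + 12.6 = 23.7 dB.
Voltage ratio = 10^(23.7/20) = 15.3.

15.3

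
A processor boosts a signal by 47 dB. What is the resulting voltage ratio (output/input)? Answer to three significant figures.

Voltage ratio = 10^(dB/20).
10^(47/20) = 10^(2.350) = 224.

224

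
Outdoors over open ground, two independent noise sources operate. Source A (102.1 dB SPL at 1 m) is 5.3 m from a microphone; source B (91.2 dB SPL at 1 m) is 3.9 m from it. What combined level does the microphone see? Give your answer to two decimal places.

88.22 dB SPL

At the listener: L_A = 102.1 − 20·log₁₀(5.3) = 87.614 dB; L_B = 91.2 − 20·log₁₀(3.9) = 79.379 dB.
Combined: 10·log₁₀(10^(87.614/10)+10^(79.379/10)) = 88.22 dB SPL.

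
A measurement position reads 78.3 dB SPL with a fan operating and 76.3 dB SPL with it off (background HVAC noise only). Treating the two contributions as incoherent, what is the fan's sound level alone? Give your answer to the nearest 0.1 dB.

74.0 dB SPL

Remove the background by subtracting linear intensities:
L_src = 10·log₁₀(10^(78.3/10) − 10^(76.3/10)) = 10·log₁₀(24950000) = 74.0 dB SPL.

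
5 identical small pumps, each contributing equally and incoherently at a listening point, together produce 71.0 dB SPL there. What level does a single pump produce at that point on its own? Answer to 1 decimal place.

64.0 dB SPL

5 equal incoherent sources add 10·log₁₀(5) = 6.99 dB over one source.
L_one = 71.0 − 6.99 = 64.0 dB SPL.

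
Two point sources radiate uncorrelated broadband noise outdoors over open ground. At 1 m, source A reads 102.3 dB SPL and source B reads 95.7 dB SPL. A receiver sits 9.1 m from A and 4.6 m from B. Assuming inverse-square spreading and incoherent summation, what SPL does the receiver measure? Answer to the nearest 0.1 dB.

85.8 dB SPL

At the listener: L_A = 102.3 − 20·log₁₀(9.1) = 83.12 dB; L_B = 95.7 − 20·log₁₀(4.6) = 82.44 dB.
Combined: 10·log₁₀(10^(83.12/10)+10^(82.44/10)) = 85.8 dB SPL.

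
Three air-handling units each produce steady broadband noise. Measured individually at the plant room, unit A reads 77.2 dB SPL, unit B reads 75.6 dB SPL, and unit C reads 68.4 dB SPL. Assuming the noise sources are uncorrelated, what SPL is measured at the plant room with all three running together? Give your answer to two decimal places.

Add the sources as powers (linear), then convert back to dB:
L_total = 10·log₁₀(10^(77.2/10) + 10^(75.6/10) + 10^(68.4/10)) = 10·log₁₀(95710000) = 79.81 dB SPL.

79.81 dB SPL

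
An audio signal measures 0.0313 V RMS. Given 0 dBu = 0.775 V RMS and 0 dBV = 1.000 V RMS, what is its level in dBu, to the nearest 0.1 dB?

-27.9 dBu

dBu = 20·log₁₀(V / 0.775 V).
20·log₁₀(0.0313/0.775) = -27.9 dBu.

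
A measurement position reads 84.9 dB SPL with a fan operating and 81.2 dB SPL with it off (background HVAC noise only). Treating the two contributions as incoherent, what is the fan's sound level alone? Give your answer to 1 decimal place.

Remove the background by subtracting linear intensities:
L_src = 10·log₁₀(10^(84.9/10) − 10^(81.2/10)) = 10·log₁₀(177200000) = 82.5 dB SPL.

82.5 dB SPL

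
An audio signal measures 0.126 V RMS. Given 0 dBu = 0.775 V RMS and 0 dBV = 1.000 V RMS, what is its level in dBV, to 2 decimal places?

-17.99 dBV

dBV = 20·log₁₀(V / 1.000 V).
20·log₁₀(0.126/1.000) = -17.99 dBV.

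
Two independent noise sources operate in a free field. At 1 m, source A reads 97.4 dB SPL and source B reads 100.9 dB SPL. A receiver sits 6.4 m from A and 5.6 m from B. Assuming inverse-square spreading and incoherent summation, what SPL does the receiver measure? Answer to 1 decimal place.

87.2 dB SPL

At the listener: L_A = 97.4 − 20·log₁₀(6.4) = 81.28 dB; L_B = 100.9 − 20·log₁₀(5.6) = 85.94 dB.
Combined: 10·log₁₀(10^(81.28/10)+10^(85.94/10)) = 87.2 dB SPL.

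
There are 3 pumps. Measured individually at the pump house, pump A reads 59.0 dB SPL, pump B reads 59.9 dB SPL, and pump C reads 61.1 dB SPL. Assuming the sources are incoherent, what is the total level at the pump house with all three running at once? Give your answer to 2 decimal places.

Uncorrelated sources add in intensity (power), not in dB.
L_total = 10·log₁₀(10^(59.0/10) + 10^(59.9/10) + 10^(61.1/10)) = 10·log₁₀(3060000) = 64.86 dB SPL.

64.86 dB SPL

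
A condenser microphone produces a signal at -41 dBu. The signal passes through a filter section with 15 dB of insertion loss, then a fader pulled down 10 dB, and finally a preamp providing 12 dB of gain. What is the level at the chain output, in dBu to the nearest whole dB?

-54 dBu

In dB, series stages simply add:
-41 − 15 − 10 + 12 = -54 dBu.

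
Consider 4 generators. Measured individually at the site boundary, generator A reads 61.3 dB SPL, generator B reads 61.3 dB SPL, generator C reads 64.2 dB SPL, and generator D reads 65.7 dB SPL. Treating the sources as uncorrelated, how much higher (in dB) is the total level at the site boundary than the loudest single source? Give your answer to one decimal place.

3.9 dB

Uncorrelated sources add in intensity (power), not in dB.
L_total = 10·log₁₀(10^(61.3/10) + 10^(61.3/10) + 10^(64.2/10) + 10^(65.7/10)) = 69.56 dB SPL.
Excess over the loudest (65.7 dB): 69.56 − 65.7 = 3.9 dB.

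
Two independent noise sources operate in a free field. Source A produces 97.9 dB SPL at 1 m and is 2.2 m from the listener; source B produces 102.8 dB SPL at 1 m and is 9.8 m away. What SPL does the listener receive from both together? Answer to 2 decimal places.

91.68 dB SPL

At the listener: L_A = 97.9 − 20·log₁₀(2.2) = 91.052 dB; L_B = 102.8 − 20·log₁₀(9.8) = 82.975 dB.
Combined: 10·log₁₀(10^(91.052/10)+10^(82.975/10)) = 91.68 dB SPL.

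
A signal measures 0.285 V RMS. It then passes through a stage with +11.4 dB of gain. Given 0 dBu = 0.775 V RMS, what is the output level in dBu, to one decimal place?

+2.7 dBu

Input level: 20·log₁₀(0.285/0.775) = -8.69 dBu.
Output: -8.69 + 11.4 = +2.7 dBu.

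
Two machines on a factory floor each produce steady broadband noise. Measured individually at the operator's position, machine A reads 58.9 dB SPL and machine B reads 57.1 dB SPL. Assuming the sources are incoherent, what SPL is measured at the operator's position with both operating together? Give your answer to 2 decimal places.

Incoherent sources sum as intensities:
L_total = 10·log₁₀(10^(58.9/10) + 10^(57.1/10)) = 10·log₁₀(1289000) = 61.10 dB SPL.

61.10 dB SPL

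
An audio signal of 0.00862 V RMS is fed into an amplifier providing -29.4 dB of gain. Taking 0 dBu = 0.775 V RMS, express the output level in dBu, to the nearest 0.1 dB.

Input level: 20·log₁₀(0.00862/0.775) = -39.08 dBu.
Output: -39.08 − 29.4 = -68.5 dBu.

-68.5 dBu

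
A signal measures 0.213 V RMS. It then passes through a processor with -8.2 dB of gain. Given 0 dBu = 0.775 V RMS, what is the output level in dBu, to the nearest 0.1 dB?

Input level: 20·log₁₀(0.213/0.775) = -11.22 dBu.
Output: -11.22 − 8.2 = -19.4 dBu.

-19.4 dBu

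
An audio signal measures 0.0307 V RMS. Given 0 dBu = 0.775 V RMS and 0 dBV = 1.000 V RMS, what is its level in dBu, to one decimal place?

dBu = 20·log₁₀(V / 0.775 V).
20·log₁₀(0.0307/0.775) = -28.0 dBu.

-28.0 dBu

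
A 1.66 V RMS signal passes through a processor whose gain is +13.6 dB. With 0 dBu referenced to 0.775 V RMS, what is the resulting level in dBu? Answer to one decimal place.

Input level: 20·log₁₀(1.66/0.775) = 6.62 dBu.
Output: 6.62 + 13.6 = +20.2 dBu.

+20.2 dBu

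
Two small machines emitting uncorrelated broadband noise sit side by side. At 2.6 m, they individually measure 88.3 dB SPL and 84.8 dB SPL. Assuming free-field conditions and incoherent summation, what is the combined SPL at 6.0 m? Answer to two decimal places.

82.64 dB SPL

Combined at 2.6 m: 10·log₁₀(10^(88.3/10)+10^(84.8/10)) = 89.904 dB SPL.
Then apply −20·log₁₀(6.0/2.6) = -7.264 dB → 82.64 dB SPL.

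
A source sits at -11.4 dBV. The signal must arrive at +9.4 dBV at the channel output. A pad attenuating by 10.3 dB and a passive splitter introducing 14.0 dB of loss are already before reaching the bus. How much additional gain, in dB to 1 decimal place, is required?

45.1 dB

The required make-up gain is the shortfall in the dB sum.
G = +9.4 − (-11.4) + 10.3 + 14.0 = 45.1 dB.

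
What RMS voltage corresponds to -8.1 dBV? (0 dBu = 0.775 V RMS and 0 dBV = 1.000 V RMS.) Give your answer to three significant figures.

0.394 V

V = 1.000 V × 10^(-8.1/20).
= 1.000 × 0.3936 = 0.394 V.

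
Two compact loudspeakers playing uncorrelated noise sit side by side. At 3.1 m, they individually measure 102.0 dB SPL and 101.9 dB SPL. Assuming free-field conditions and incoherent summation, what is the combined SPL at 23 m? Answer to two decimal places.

Combined at 3.1 m: 10·log₁₀(10^(102.0/10)+10^(101.9/10)) = 104.961 dB SPL.
Then apply −20·log₁₀(23/3.1) = -17.407 dB → 87.55 dB SPL.

87.55 dB SPL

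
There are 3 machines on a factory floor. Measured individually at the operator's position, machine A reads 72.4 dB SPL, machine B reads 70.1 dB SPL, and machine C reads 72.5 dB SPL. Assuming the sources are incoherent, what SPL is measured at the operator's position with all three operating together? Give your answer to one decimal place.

76.6 dB SPL

Uncorrelated sources add in intensity (power), not in dB.
L_total = 10·log₁₀(10^(72.4/10) + 10^(70.1/10) + 10^(72.5/10)) = 10·log₁₀(45390000) = 76.6 dB SPL.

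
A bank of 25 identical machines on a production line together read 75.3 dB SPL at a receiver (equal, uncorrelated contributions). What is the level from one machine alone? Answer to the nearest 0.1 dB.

25 equal incoherent sources add 10·log₁₀(25) = 13.98 dB over one source.
L_one = 75.3 − 13.98 = 61.3 dB SPL.

61.3 dB SPL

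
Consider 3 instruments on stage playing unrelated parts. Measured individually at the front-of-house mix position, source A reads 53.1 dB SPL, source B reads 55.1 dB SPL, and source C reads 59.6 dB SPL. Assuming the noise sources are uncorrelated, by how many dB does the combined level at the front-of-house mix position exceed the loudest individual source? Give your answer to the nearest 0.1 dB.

Incoherent sources sum as intensities:
L_total = 10·log₁₀(10^(53.1/10) + 10^(55.1/10) + 10^(59.6/10)) = 61.58 dB SPL.
Excess over the loudest (59.6 dB): 61.58 − 59.6 = 2.0 dB.

2.0 dB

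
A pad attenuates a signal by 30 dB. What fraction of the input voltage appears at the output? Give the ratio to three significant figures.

0.0316

Voltage ratio = 10^(dB/20).
10^(-30/20) = 10^(-1.500) = 0.0316.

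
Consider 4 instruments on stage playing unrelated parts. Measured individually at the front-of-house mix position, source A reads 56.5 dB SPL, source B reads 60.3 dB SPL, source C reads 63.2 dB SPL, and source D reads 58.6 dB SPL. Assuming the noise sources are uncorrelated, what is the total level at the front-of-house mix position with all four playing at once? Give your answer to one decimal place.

66.4 dB SPL

Incoherent sources sum as intensities:
L_total = 10·log₁₀(10^(56.5/10) + 10^(60.3/10) + 10^(63.2/10) + 10^(58.6/10)) = 10·log₁₀(4332000) = 66.4 dB SPL.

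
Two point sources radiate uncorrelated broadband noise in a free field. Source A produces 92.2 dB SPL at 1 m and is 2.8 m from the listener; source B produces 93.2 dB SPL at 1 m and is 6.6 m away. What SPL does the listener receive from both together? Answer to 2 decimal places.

At the listener: L_A = 92.2 − 20·log₁₀(2.8) = 83.257 dB; L_B = 93.2 − 20·log₁₀(6.6) = 76.809 dB.
Combined: 10·log₁₀(10^(83.257/10)+10^(76.809/10)) = 84.14 dB SPL.

84.14 dB SPL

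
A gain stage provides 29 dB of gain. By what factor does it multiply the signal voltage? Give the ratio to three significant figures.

28.2

Voltage ratio = 10^(dB/20).
10^(29/20) = 10^(1.450) = 28.2.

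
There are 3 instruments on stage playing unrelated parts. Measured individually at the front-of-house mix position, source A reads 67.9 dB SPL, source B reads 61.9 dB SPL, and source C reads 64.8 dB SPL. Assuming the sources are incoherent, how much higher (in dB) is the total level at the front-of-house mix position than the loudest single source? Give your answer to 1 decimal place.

Incoherent sources sum as intensities:
L_total = 10·log₁₀(10^(67.9/10) + 10^(61.9/10) + 10^(64.8/10)) = 70.31 dB SPL.
Excess over the loudest (67.9 dB): 70.31 − 67.9 = 2.4 dB.

2.4 dB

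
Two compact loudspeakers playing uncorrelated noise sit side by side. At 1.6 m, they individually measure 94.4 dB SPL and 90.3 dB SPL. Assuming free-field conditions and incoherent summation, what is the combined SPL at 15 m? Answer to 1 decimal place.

Combined at 1.6 m: 10·log₁₀(10^(94.4/10)+10^(90.3/10)) = 95.83 dB SPL.
Then apply −20·log₁₀(15/1.6) = -19.44 dB → 76.4 dB SPL.

76.4 dB SPL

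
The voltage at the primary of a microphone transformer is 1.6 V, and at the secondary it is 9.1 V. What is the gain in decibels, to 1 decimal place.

Voltage is an amplitude quantity, so gain = 20·log₁₀(V_out/V_in).
20·log₁₀(9.1/1.6) = 20·log₁₀(5.687) = 15.1 dB.

15.1 dB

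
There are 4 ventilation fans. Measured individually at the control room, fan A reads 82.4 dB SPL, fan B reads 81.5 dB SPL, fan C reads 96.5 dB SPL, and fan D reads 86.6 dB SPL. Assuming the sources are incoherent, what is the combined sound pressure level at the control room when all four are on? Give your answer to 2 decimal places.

97.19 dB SPL

Add the sources as powers (linear), then convert back to dB:
L_total = 10·log₁₀(10^(82.4/10) + 10^(81.5/10) + 10^(96.5/10) + 10^(86.6/10)) = 10·log₁₀(5239000000) = 97.19 dB SPL.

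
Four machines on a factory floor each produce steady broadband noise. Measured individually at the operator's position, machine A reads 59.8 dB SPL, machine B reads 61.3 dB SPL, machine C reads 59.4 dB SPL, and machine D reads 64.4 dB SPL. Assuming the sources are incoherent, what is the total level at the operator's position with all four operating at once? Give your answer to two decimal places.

Add the sources as powers (linear), then convert back to dB:
L_total = 10·log₁₀(10^(59.8/10) + 10^(61.3/10) + 10^(59.4/10) + 10^(64.4/10)) = 10·log₁₀(5929000) = 67.73 dB SPL.

67.73 dB SPL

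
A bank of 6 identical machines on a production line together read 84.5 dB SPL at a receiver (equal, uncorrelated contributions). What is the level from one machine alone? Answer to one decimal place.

76.7 dB SPL

6 equal incoherent sources add 10·log₁₀(6) = 7.78 dB over one source.
L_one = 84.5 − 7.78 = 76.7 dB SPL.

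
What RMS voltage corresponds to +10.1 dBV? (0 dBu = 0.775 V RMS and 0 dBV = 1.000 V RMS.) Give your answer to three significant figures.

V = 1.000 V × 10^(+10.1/20).
= 1.000 × 3.199 = 3.20 V.

3.20 V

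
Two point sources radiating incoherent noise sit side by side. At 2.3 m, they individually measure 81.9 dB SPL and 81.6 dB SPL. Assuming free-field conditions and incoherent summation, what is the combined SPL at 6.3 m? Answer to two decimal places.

Combined at 2.3 m: 10·log₁₀(10^(81.9/10)+10^(81.6/10)) = 84.763 dB SPL.
Then apply −20·log₁₀(6.3/2.3) = -8.752 dB → 76.01 dB SPL.

76.01 dB SPL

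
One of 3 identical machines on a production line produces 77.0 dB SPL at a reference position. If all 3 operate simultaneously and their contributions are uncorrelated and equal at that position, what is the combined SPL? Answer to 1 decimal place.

81.8 dB SPL

3 equal incoherent sources raise the level by 10·log₁₀(3) = 4.77 dB.
L_total = 77.0 + 4.77 = 81.8 dB SPL.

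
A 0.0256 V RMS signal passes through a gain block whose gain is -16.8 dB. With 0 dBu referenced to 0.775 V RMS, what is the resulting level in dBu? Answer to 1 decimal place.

-46.4 dBu

Input level: 20·log₁₀(0.0256/0.775) = -29.62 dBu.
Output: -29.62 − 16.8 = -46.4 dBu.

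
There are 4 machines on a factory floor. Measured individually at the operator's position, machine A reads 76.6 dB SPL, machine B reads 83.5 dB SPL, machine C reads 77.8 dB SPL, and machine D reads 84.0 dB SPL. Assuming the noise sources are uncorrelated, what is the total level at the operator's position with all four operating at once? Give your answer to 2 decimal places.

Uncorrelated sources add in intensity (power), not in dB.
L_total = 10·log₁₀(10^(76.6/10) + 10^(83.5/10) + 10^(77.8/10) + 10^(84.0/10)) = 10·log₁₀(581000000) = 87.64 dB SPL.

87.64 dB SPL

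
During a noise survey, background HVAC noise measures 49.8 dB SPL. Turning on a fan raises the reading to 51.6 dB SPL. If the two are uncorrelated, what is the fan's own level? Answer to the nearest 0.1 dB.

Background correction is a power subtraction:
L_src = 10·log₁₀(10^(51.6/10) − 10^(49.8/10)) = 10·log₁₀(49040) = 46.9 dB SPL.

46.9 dB SPL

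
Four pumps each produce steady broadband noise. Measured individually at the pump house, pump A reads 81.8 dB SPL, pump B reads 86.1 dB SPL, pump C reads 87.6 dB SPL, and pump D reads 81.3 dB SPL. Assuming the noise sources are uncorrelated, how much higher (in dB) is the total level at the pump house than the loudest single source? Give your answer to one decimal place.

3.4 dB

Uncorrelated sources add in intensity (power), not in dB.
L_total = 10·log₁₀(10^(81.8/10) + 10^(86.1/10) + 10^(87.6/10) + 10^(81.3/10)) = 91.03 dB SPL.
Excess over the loudest (87.6 dB): 91.03 − 87.6 = 3.4 dB.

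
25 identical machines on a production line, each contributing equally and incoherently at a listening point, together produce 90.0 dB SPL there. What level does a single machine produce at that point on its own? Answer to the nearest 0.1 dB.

76.0 dB SPL

25 equal incoherent sources add 10·log₁₀(25) = 13.98 dB over one source.
L_one = 90.0 − 13.98 = 76.0 dB SPL.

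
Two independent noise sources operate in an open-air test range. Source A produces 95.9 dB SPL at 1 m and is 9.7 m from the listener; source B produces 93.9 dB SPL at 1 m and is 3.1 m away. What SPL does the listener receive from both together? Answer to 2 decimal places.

At the listener: L_A = 95.9 − 20·log₁₀(9.7) = 76.165 dB; L_B = 93.9 − 20·log₁₀(3.1) = 84.073 dB.
Combined: 10·log₁₀(10^(76.165/10)+10^(84.073/10)) = 84.72 dB SPL.

84.72 dB SPL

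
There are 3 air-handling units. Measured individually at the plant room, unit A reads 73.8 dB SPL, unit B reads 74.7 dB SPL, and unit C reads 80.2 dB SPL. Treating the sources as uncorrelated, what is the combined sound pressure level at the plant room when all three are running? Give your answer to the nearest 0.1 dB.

Add the sources as powers (linear), then convert back to dB:
L_total = 10·log₁₀(10^(73.8/10) + 10^(74.7/10) + 10^(80.2/10)) = 10·log₁₀(158200000) = 82.0 dB SPL.

82.0 dB SPL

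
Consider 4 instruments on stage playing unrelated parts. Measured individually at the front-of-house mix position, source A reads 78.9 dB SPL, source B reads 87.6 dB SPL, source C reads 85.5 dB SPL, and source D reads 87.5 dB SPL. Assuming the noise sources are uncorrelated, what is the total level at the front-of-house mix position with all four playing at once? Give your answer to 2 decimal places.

91.96 dB SPL

Incoherent sources sum as intensities:
L_total = 10·log₁₀(10^(78.9/10) + 10^(87.6/10) + 10^(85.5/10) + 10^(87.5/10)) = 10·log₁₀(1570000000) = 91.96 dB SPL.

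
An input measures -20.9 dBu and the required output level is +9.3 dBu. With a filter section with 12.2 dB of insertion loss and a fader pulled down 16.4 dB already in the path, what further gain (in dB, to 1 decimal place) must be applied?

58.8 dB

The required make-up gain is the shortfall in the dB sum.
G = +9.3 − (-20.9) + 12.2 + 16.4 = 58.8 dB.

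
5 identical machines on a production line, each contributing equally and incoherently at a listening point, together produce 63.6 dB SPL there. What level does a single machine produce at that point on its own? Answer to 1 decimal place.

5 equal incoherent sources add 10·log₁₀(5) = 6.99 dB over one source.
L_one = 63.6 − 6.99 = 56.6 dB SPL.

56.6 dB SPL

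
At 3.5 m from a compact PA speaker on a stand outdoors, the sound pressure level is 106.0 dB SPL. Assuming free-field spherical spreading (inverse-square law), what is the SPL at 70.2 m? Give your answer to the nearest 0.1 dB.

Free-field point source: level drops by 20·log₁₀ of the distance ratio.
ΔL = −20·log₁₀(70.2/3.5) = -26.05 dB, so L₂ = 106.0 + (-26.05) = 80.0 dB SPL.

80.0 dB SPL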